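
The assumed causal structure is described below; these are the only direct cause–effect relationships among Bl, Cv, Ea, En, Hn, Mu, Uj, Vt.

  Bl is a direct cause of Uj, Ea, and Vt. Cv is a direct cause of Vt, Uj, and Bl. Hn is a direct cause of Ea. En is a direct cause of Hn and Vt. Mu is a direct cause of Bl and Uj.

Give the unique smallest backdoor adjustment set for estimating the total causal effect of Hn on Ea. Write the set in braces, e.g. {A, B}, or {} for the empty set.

Variables eligible for adjustment (non-descendants of Hn, excluding Hn and Ea): {Bl, Cv, En, Mu, Uj, Vt}.
Backdoor paths from Hn to Ea:
  P1: Hn <- En -> Vt <- Cv -> Bl -> Ea
  P2: Hn <- En -> Vt <- Cv -> Uj <- Mu -> Bl -> Ea
  P3: Hn <- En -> Vt <- Cv -> Uj <- Bl -> Ea
  P4: Hn <- En -> Vt <- Bl -> Ea
Each backdoor path contains an unconditioned collider, so every path is already blocked with the empty conditioning set:
  P1: blocked at collider Vt (neither it nor any descendant is in the conditioning set).
  P2: blocked at collider Vt (neither it nor any descendant is in the conditioning set).
  P3: blocked at collider Vt (neither it nor any descendant is in the conditioning set).
  P4: blocked at collider Vt (neither it nor any descendant is in the conditioning set).
The empty set is therefore the unique smallest valid set.

{}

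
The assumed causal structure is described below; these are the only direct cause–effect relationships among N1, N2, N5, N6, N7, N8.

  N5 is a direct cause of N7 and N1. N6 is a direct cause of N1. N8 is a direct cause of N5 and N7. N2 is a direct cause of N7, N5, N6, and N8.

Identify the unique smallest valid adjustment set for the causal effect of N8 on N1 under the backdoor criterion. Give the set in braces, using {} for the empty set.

Variables eligible for adjustment (non-descendants of N8, excluding N8 and N1): {N2, N6}.
Backdoor paths from N8 to N1:
  P1: N8 <- N2 -> N6 -> N1
  P2: N8 <- N2 -> N5 -> N1
  P3: N8 <- N2 -> N7 <- N5 -> N1
The empty set is not sufficient: P1 (N8 <- N2 -> N6 -> N1) has no collider blocking it and no conditioned non-collider, so it is open.
Try {N2}:
  P1: blocked at fork node N2 ∈ conditioning set.
  P2: blocked at fork node N2 ∈ conditioning set.
  P3: blocked at fork node N2 ∈ conditioning set.
{N2} contains no descendant of N8 and blocks every backdoor path.
No other singleton works — e.g. {N6} leaves P2 open — so {N2} is the unique smallest valid adjustment set.

{N2}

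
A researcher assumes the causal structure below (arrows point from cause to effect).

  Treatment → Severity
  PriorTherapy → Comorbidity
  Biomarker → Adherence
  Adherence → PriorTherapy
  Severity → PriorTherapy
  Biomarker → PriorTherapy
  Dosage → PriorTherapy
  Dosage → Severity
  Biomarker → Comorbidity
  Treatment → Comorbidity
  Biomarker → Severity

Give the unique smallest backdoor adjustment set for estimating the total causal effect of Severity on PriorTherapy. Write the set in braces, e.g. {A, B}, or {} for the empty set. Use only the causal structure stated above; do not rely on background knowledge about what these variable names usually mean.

{Biomarker, Dosage}

Variables eligible for adjustment (non-descendants of Severity, excluding Severity and PriorTherapy): {Adherence, Biomarker, Dosage, Treatment}.
Backdoor paths from Severity to PriorTherapy:
  P1: Severity <- Biomarker -> Adherence -> PriorTherapy
  P2: Severity <- Biomarker -> PriorTherapy
  P3: Severity <- Biomarker -> Comorbidity <- PriorTherapy
  P4: Severity <- Treatment -> Comorbidity <- Biomarker -> Adherence -> PriorTherapy
  P5: Severity <- Treatment -> Comorbidity <- Biomarker -> PriorTherapy
  P6: Severity <- Treatment -> Comorbidity <- PriorTherapy
  P7: Severity <- Dosage -> PriorTherapy
The empty set is not sufficient: P1 (Severity <- Biomarker -> Adherence -> PriorTherapy) has no collider blocking it and no conditioned non-collider, so it is open.
Try {Biomarker, Dosage}:
  P1: blocked at fork node Biomarker ∈ conditioning set.
  P2: blocked at fork node Biomarker ∈ conditioning set.
  P3: blocked at fork node Biomarker ∈ conditioning set.
  P4: blocked at collider Comorbidity (neither it nor any descendant is in the conditioning set).
  P5: blocked at collider Comorbidity (neither it nor any descendant is in the conditioning set).
  P6: blocked at collider Comorbidity (neither it nor any descendant is in the conditioning set).
  P7: blocked at fork node Dosage ∈ conditioning set.
{Biomarker, Dosage} contains no descendant of Severity and blocks every backdoor path.
Every element of {Biomarker, Dosage} is needed (dropping Biomarker leaves P1 open; dropping Dosage leaves P7 open), so no proper subset is valid.
Among all size-2 subsets of the eligible variables, only {Biomarker, Dosage} blocks every backdoor path, so it is the unique smallest valid adjustment set.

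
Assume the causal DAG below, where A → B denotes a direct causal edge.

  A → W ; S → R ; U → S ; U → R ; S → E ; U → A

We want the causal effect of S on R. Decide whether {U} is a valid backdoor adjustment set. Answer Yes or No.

Backdoor paths from S to R (paths whose first edge points into S):
  P1: S <- U -> R
Condition 1 (no descendant of S in the set): holds — descendants of S are {E, R}; none are in {U}.
Condition 2 (every backdoor path blocked by {U}):
  P1: blocked at fork node U ∈ conditioning set.
{U} satisfies the backdoor criterion.

Yes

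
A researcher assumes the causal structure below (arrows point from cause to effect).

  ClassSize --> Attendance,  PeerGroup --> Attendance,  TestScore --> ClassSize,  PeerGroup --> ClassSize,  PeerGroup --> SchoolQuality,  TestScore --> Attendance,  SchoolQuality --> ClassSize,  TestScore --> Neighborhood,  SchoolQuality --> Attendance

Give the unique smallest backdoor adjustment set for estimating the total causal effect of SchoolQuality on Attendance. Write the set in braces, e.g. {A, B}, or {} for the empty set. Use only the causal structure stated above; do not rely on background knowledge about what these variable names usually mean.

{PeerGroup}

Variables eligible for adjustment (non-descendants of SchoolQuality, excluding SchoolQuality and Attendance): {Neighborhood, PeerGroup, TestScore}.
Backdoor paths from SchoolQuality to Attendance:
  P1: SchoolQuality <- PeerGroup -> ClassSize <- TestScore -> Attendance
  P2: SchoolQuality <- PeerGroup -> ClassSize -> Attendance
  P3: SchoolQuality <- PeerGroup -> Attendance
The empty set is not sufficient: P2 (SchoolQuality <- PeerGroup -> ClassSize -> Attendance) has no collider blocking it and no conditioned non-collider, so it is open.
Try {PeerGroup}:
  P1: blocked at fork node PeerGroup ∈ conditioning set.
  P2: blocked at fork node PeerGroup ∈ conditioning set.
  P3: blocked at fork node PeerGroup ∈ conditioning set.
{PeerGroup} contains no descendant of SchoolQuality and blocks every backdoor path.
No other singleton works — e.g. {TestScore} leaves P2 open — so {PeerGroup} is the unique smallest valid adjustment set.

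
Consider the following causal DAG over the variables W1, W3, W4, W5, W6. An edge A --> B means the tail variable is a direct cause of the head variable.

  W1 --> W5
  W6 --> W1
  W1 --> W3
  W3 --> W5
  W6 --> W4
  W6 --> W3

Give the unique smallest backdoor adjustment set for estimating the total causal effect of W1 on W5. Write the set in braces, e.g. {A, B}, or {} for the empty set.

Variables eligible for adjustment (non-descendants of W1, excluding W1 and W5): {W4, W6}.
Backdoor paths from W1 to W5:
  P1: W1 <- W6 -> W3 -> W5
The empty set is not sufficient: P1 (W1 <- W6 -> W3 -> W5) has no collider blocking it and no conditioned non-collider, so it is open.
Try {W6}:
  P1: blocked at fork node W6 ∈ conditioning set.
{W6} contains no descendant of W1 and blocks every backdoor path.
No other singleton works — e.g. {W4} leaves P1 open — so {W6} is the unique smallest valid adjustment set.

{W6}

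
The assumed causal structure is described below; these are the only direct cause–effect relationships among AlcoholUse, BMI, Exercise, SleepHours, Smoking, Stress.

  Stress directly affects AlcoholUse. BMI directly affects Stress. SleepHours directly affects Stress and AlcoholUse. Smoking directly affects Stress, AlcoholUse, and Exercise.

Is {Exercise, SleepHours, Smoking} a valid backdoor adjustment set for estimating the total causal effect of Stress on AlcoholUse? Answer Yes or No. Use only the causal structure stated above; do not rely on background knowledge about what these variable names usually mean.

Backdoor paths from Stress to AlcoholUse (paths whose first edge points into Stress):
  P1: Stress <- Smoking -> AlcoholUse
  P2: Stress <- SleepHours -> AlcoholUse
Condition 1 (no descendant of Stress in the set): holds — descendants of Stress are {AlcoholUse}; none are in {Exercise, SleepHours, Smoking}.
Condition 2 (every backdoor path blocked by {Exercise, SleepHours, Smoking}):
  P1: blocked at fork node Smoking ∈ conditioning set.
  P2: blocked at fork node SleepHours ∈ conditioning set.
{Exercise, SleepHours, Smoking} satisfies the backdoor criterion.

Yes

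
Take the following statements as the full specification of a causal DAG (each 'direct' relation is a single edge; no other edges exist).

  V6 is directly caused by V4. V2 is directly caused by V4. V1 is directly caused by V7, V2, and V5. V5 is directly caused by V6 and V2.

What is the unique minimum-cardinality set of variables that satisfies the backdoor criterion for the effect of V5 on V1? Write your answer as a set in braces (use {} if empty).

{V2}

Variables eligible for adjustment (non-descendants of V5, excluding V5 and V1): {V2, V4, V6, V7}.
Backdoor paths from V5 to V1:
  P1: V5 <- V2 -> V1
  P2: V5 <- V6 <- V4 -> V2 -> V1
The empty set is not sufficient: P1 (V5 <- V2 -> V1) has no collider blocking it and no conditioned non-collider, so it is open.
Try {V2}:
  P1: blocked at fork node V2 ∈ conditioning set.
  P2: blocked at chain node V2 ∈ conditioning set.
{V2} contains no descendant of V5 and blocks every backdoor path.
No other singleton works — e.g. {V4} leaves P1 open — so {V2} is the unique smallest valid adjustment set.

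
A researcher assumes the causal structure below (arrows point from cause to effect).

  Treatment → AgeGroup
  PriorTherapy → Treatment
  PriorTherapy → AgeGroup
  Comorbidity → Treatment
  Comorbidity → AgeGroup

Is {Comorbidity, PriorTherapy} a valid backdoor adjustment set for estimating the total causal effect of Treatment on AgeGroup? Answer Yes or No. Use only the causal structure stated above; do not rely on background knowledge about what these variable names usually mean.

Yes

Backdoor paths from Treatment to AgeGroup (paths whose first edge points into Treatment):
  P1: Treatment <- Comorbidity -> AgeGroup
  P2: Treatment <- PriorTherapy -> AgeGroup
Condition 1 (no descendant of Treatment in the set): holds — descendants of Treatment are {AgeGroup}; none are in {Comorbidity, PriorTherapy}.
Condition 2 (every backdoor path blocked by {Comorbidity, PriorTherapy}):
  P1: blocked at fork node Comorbidity ∈ conditioning set.
  P2: blocked at fork node PriorTherapy ∈ conditioning set.
{Comorbidity, PriorTherapy} satisfies the backdoor criterion.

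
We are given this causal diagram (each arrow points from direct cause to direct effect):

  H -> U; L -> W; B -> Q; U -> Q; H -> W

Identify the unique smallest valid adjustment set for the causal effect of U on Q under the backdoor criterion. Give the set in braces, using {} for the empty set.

Variables eligible for adjustment (non-descendants of U, excluding U and Q): {B, H, L, W}.
Backdoor paths from U to Q:
  (none)
With no backdoor paths the empty set already satisfies the criterion, and it is trivially minimal.

{}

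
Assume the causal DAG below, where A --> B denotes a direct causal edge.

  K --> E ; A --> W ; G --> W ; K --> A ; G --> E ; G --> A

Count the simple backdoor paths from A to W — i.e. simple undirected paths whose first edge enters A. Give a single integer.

A backdoor path from A to W is any simple undirected path whose first edge points into A (i.e. leaves A via a parent).
Parents of A: {G, K}.
Enumerating:
  P1: A <- K -> E <- G -> W
  P2: A <- G -> W
That exhausts the simple backdoor paths. Count: 2.

2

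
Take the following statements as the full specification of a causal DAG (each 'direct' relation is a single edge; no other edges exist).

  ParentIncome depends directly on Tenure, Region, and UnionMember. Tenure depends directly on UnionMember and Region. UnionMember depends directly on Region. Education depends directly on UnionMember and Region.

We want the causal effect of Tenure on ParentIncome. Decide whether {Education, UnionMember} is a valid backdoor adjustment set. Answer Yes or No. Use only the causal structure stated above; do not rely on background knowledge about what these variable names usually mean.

No

Backdoor paths from Tenure to ParentIncome (paths whose first edge points into Tenure):
  P1: Tenure <- Region -> UnionMember -> ParentIncome
  P2: Tenure <- Region -> Education <- UnionMember -> ParentIncome
  P3: Tenure <- Region -> ParentIncome
  P4: Tenure <- UnionMember <- Region -> ParentIncome
  P5: Tenure <- UnionMember -> Education <- Region -> ParentIncome
  P6: Tenure <- UnionMember -> ParentIncome
Condition 1 (no descendant of Tenure in the set): holds — descendants of Tenure are {ParentIncome}; none are in {Education, UnionMember}.
Condition 2 (every backdoor path blocked by {Education, UnionMember}):
  P1: blocked at chain node UnionMember ∈ conditioning set.
  P2: blocked at fork node UnionMember ∈ conditioning set.
  P3: open — no interior node is in the conditioning set.
  P4: blocked at chain node UnionMember ∈ conditioning set.
  P5: blocked at fork node UnionMember ∈ conditioning set.
  P6: blocked at fork node UnionMember ∈ conditioning set.
{Education, UnionMember} does not satisfy the backdoor criterion.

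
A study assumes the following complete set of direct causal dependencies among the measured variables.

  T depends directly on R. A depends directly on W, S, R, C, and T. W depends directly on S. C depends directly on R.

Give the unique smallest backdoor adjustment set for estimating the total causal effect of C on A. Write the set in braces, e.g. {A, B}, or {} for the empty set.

Variables eligible for adjustment (non-descendants of C, excluding C and A): {R, S, T, W}.
Backdoor paths from C to A:
  P1: C <- R -> T -> A
  P2: C <- R -> A
The empty set is not sufficient: P1 (C <- R -> T -> A) has no collider blocking it and no conditioned non-collider, so it is open.
Try {R}:
  P1: blocked at fork node R ∈ conditioning set.
  P2: blocked at fork node R ∈ conditioning set.
{R} contains no descendant of C and blocks every backdoor path.
No other singleton works — e.g. {S} leaves P1 open — so {R} is the unique smallest valid adjustment set.

{R}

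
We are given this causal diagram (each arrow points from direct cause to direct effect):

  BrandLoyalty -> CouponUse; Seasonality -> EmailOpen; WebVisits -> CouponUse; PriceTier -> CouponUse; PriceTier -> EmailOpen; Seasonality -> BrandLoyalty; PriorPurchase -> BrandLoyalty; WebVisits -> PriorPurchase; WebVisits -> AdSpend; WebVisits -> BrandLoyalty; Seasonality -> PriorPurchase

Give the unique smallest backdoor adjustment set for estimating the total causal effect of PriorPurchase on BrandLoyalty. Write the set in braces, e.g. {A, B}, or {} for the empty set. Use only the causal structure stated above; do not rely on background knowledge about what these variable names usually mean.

{Seasonality, WebVisits}

Variables eligible for adjustment (non-descendants of PriorPurchase, excluding PriorPurchase and BrandLoyalty): {AdSpend, EmailOpen, PriceTier, Seasonality, WebVisits}.
Backdoor paths from PriorPurchase to BrandLoyalty:
  P1: PriorPurchase <- WebVisits -> BrandLoyalty
  P2: PriorPurchase <- WebVisits -> CouponUse <- BrandLoyalty
  P3: PriorPurchase <- WebVisits -> CouponUse <- PriceTier -> EmailOpen <- Seasonality -> BrandLoyalty
  P4: PriorPurchase <- Seasonality -> BrandLoyalty
  P5: PriorPurchase <- Seasonality -> EmailOpen <- PriceTier -> CouponUse <- WebVisits -> BrandLoyalty
  P6: PriorPurchase <- Seasonality -> EmailOpen <- PriceTier -> CouponUse <- BrandLoyalty
The empty set is not sufficient: P1 (PriorPurchase <- WebVisits -> BrandLoyalty) has no collider blocking it and no conditioned non-collider, so it is open.
Try {Seasonality, WebVisits}:
  P1: blocked at fork node WebVisits ∈ conditioning set.
  P2: blocked at fork node WebVisits ∈ conditioning set.
  P3: blocked at fork node WebVisits ∈ conditioning set.
  P4: blocked at fork node Seasonality ∈ conditioning set.
  P5: blocked at fork node Seasonality ∈ conditioning set.
  P6: blocked at fork node Seasonality ∈ conditioning set.
{Seasonality, WebVisits} contains no descendant of PriorPurchase and blocks every backdoor path.
Every element of {Seasonality, WebVisits} is needed (dropping Seasonality leaves P4 open; dropping WebVisits leaves P1 open), so no proper subset is valid.
Among all size-2 subsets of the eligible variables, only {Seasonality, WebVisits} blocks every backdoor path, so it is the unique smallest valid adjustment set.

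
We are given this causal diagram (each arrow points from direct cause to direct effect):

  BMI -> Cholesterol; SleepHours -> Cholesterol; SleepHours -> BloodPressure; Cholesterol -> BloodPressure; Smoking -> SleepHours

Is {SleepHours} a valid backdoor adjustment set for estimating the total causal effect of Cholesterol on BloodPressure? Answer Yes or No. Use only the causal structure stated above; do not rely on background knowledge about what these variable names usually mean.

Yes

Backdoor paths from Cholesterol to BloodPressure (paths whose first edge points into Cholesterol):
  P1: Cholesterol <- SleepHours -> BloodPressure
Condition 1 (no descendant of Cholesterol in the set): holds — descendants of Cholesterol are {BloodPressure}; none are in {SleepHours}.
Condition 2 (every backdoor path blocked by {SleepHours}):
  P1: blocked at fork node SleepHours ∈ conditioning set.
{SleepHours} satisfies the backdoor criterion.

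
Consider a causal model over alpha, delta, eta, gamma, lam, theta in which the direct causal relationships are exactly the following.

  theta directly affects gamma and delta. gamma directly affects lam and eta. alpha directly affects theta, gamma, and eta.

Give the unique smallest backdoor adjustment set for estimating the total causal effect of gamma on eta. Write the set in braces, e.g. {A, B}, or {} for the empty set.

Variables eligible for adjustment (non-descendants of gamma, excluding gamma and eta): {alpha, delta, theta}.
Backdoor paths from gamma to eta:
  P1: gamma <- alpha -> eta
  P2: gamma <- theta <- alpha -> eta
The empty set is not sufficient: P1 (gamma <- alpha -> eta) has no collider blocking it and no conditioned non-collider, so it is open.
Try {alpha}:
  P1: blocked at fork node alpha ∈ conditioning set.
  P2: blocked at fork node alpha ∈ conditioning set.
{alpha} contains no descendant of gamma and blocks every backdoor path.
No other singleton works — e.g. {theta} leaves P1 open — so {alpha} is the unique smallest valid adjustment set.

{alpha}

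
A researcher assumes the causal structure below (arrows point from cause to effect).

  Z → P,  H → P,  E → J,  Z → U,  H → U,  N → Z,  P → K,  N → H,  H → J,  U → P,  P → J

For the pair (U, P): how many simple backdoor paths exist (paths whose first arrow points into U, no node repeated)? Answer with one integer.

6

A backdoor path from U to P is any simple undirected path whose first edge points into U (i.e. leaves U via a parent).
Parents of U: {H, Z}.
Enumerating:
  P1: U <- Z <- N -> H -> P
  P2: U <- Z <- N -> H -> J <- P
  P3: U <- Z -> P
  P4: U <- H <- N -> Z -> P
  P5: U <- H -> P
  P6: U <- H -> J <- P
That exhausts the simple backdoor paths. Count: 6.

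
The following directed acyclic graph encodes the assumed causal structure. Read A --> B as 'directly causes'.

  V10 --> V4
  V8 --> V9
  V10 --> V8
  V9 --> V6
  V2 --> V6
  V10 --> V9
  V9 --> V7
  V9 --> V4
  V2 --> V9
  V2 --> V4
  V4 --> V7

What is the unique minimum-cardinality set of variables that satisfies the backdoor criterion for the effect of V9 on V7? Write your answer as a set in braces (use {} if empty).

{V10, V2}

Variables eligible for adjustment (non-descendants of V9, excluding V9 and V7): {V10, V2, V8}.
Backdoor paths from V9 to V7:
  P1: V9 <- V10 -> V4 -> V7
  P2: V9 <- V2 -> V4 -> V7
  P3: V9 <- V8 <- V10 -> V4 -> V7
The empty set is not sufficient: P1 (V9 <- V10 -> V4 -> V7) has no collider blocking it and no conditioned non-collider, so it is open.
Try {V10, V2}:
  P1: blocked at fork node V10 ∈ conditioning set.
  P2: blocked at fork node V2 ∈ conditioning set.
  P3: blocked at fork node V10 ∈ conditioning set.
{V10, V2} contains no descendant of V9 and blocks every backdoor path.
Every element of {V10, V2} is needed (dropping V10 leaves P1 open; dropping V2 leaves P2 open), so no proper subset is valid.
Among all size-2 subsets of the eligible variables, only {V10, V2} blocks every backdoor path, so it is the unique smallest valid adjustment set.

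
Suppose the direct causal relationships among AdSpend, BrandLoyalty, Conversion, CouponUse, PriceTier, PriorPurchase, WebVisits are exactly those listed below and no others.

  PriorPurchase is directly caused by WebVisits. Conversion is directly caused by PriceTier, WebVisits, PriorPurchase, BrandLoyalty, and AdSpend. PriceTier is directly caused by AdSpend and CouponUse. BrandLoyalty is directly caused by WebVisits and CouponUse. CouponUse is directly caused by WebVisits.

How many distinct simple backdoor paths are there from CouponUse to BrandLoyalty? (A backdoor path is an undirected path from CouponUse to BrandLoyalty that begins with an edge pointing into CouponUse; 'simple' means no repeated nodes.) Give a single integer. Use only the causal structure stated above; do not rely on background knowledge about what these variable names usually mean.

3

A backdoor path from CouponUse to BrandLoyalty is any simple undirected path whose first edge points into CouponUse (i.e. leaves CouponUse via a parent).
Parents of CouponUse: {WebVisits}.
Enumerating:
  P1: CouponUse <- WebVisits -> BrandLoyalty
  P2: CouponUse <- WebVisits -> PriorPurchase -> Conversion <- BrandLoyalty
  P3: CouponUse <- WebVisits -> Conversion <- BrandLoyalty
That exhausts the simple backdoor paths. Count: 3.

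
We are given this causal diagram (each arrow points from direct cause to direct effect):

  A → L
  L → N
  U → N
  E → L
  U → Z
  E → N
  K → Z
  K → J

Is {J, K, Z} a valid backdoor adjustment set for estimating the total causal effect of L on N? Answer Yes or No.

No

Backdoor paths from L to N (paths whose first edge points into L):
  P1: L <- E -> N
Condition 1 (no descendant of L in the set): holds — descendants of L are {N}; none are in {J, K, Z}.
Condition 2 (every backdoor path blocked by {J, K, Z}):
  P1: open — no interior node is in the conditioning set.
{J, K, Z} does not satisfy the backdoor criterion.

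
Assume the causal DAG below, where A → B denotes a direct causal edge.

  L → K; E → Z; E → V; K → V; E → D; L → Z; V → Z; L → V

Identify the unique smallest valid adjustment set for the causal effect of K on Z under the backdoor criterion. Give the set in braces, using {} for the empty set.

{L}

Variables eligible for adjustment (non-descendants of K, excluding K and Z): {D, E, L}.
Backdoor paths from K to Z:
  P1: K <- L -> V <- E -> Z
  P2: K <- L -> V -> Z
  P3: K <- L -> Z
The empty set is not sufficient: P2 (K <- L -> V -> Z) has no collider blocking it and no conditioned non-collider, so it is open.
Try {L}:
  P1: blocked at fork node L ∈ conditioning set.
  P2: blocked at fork node L ∈ conditioning set.
  P3: blocked at fork node L ∈ conditioning set.
{L} contains no descendant of K and blocks every backdoor path.
No other singleton works — e.g. {E} leaves P2 open — so {L} is the unique smallest valid adjustment set.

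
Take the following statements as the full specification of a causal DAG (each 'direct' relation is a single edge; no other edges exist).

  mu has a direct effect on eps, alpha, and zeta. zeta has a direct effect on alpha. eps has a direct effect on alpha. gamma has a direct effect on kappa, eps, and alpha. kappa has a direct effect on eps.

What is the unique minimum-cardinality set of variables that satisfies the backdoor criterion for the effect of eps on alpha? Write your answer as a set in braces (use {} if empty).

{gamma, mu}

Variables eligible for adjustment (non-descendants of eps, excluding eps and alpha): {gamma, kappa, mu, zeta}.
Backdoor paths from eps to alpha:
  P1: eps <- gamma -> alpha
  P2: eps <- mu -> zeta -> alpha
  P3: eps <- mu -> alpha
  P4: eps <- kappa <- gamma -> alpha
The empty set is not sufficient: P1 (eps <- gamma -> alpha) has no collider blocking it and no conditioned non-collider, so it is open.
Try {gamma, mu}:
  P1: blocked at fork node gamma ∈ conditioning set.
  P2: blocked at fork node mu ∈ conditioning set.
  P3: blocked at fork node mu ∈ conditioning set.
  P4: blocked at fork node gamma ∈ conditioning set.
{gamma, mu} contains no descendant of eps and blocks every backdoor path.
Every element of {gamma, mu} is needed (dropping gamma leaves P1 open; dropping mu leaves P2 open), so no proper subset is valid.
Among all size-2 subsets of the eligible variables, only {gamma, mu} blocks every backdoor path, so it is the unique smallest valid adjustment set.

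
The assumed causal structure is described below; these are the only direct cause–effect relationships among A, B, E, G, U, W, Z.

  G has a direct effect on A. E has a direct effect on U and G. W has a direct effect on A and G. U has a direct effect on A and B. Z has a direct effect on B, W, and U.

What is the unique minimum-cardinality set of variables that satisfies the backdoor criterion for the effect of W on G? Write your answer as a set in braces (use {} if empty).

{}

Variables eligible for adjustment (non-descendants of W, excluding W and G): {B, E, U, Z}.
Backdoor paths from W to G:
  P1: W <- Z -> U <- E -> G
  P2: W <- Z -> U -> A <- G
  P3: W <- Z -> B <- U <- E -> G
  P4: W <- Z -> B <- U -> A <- G
Each backdoor path contains an unconditioned collider, so every path is already blocked with the empty conditioning set:
  P1: blocked at collider U (neither it nor any descendant is in the conditioning set).
  P2: blocked at collider A (neither it nor any descendant is in the conditioning set).
  P3: blocked at collider B (neither it nor any descendant is in the conditioning set).
  P4: blocked at collider B (neither it nor any descendant is in the conditioning set).
The empty set is therefore the unique smallest valid set.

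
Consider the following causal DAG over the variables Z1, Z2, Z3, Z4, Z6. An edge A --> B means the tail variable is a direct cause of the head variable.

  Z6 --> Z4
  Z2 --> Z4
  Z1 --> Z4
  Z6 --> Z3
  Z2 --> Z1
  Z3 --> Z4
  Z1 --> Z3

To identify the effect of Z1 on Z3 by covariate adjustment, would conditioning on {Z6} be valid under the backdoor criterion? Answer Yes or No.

Yes

Backdoor paths from Z1 to Z3 (paths whose first edge points into Z1):
  P1: Z1 <- Z2 -> Z4 <- Z6 -> Z3
  P2: Z1 <- Z2 -> Z4 <- Z3
Condition 1 (no descendant of Z1 in the set): holds — descendants of Z1 are {Z3, Z4}; none are in {Z6}.
Condition 2 (every backdoor path blocked by {Z6}):
  P1: blocked at collider Z4 (neither it nor any descendant is in the conditioning set).
  P2: blocked at collider Z4 (neither it nor any descendant is in the conditioning set).
{Z6} satisfies the backdoor criterion.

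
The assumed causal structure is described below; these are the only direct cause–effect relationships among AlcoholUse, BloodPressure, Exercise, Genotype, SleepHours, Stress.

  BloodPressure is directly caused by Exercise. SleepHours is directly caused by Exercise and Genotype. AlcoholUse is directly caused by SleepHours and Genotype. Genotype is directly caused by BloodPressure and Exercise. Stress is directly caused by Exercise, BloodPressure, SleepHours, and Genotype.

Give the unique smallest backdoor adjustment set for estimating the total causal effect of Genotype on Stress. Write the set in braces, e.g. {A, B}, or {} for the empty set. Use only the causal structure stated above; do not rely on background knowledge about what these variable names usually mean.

{BloodPressure, Exercise}

Variables eligible for adjustment (non-descendants of Genotype, excluding Genotype and Stress): {BloodPressure, Exercise}.
Backdoor paths from Genotype to Stress:
  P1: Genotype <- Exercise -> BloodPressure -> Stress
  P2: Genotype <- Exercise -> SleepHours -> Stress
  P3: Genotype <- Exercise -> Stress
  P4: Genotype <- BloodPressure <- Exercise -> SleepHours -> Stress
  P5: Genotype <- BloodPressure <- Exercise -> Stress
  P6: Genotype <- BloodPressure -> Stress
The empty set is not sufficient: P1 (Genotype <- Exercise -> BloodPressure -> Stress) has no collider blocking it and no conditioned non-collider, so it is open.
Try {BloodPressure, Exercise}:
  P1: blocked at fork node Exercise ∈ conditioning set.
  P2: blocked at fork node Exercise ∈ conditioning set.
  P3: blocked at fork node Exercise ∈ conditioning set.
  P4: blocked at chain node BloodPressure ∈ conditioning set.
  P5: blocked at chain node BloodPressure ∈ conditioning set.
  P6: blocked at fork node BloodPressure ∈ conditioning set.
{BloodPressure, Exercise} contains no descendant of Genotype and blocks every backdoor path.
Every element of {BloodPressure, Exercise} is needed (dropping BloodPressure leaves P6 open; dropping Exercise leaves P2 open), so no proper subset is valid.
Among all size-2 subsets of the eligible variables, only {BloodPressure, Exercise} blocks every backdoor path, so it is the unique smallest valid adjustment set.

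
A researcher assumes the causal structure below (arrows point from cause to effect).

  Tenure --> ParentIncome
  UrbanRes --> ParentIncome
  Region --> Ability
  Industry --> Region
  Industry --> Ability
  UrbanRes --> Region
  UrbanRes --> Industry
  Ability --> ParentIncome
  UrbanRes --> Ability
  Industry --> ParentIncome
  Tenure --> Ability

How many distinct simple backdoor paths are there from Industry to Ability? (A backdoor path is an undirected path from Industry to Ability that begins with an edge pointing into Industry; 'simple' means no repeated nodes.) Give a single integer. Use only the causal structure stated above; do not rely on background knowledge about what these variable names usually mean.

4

A backdoor path from Industry to Ability is any simple undirected path whose first edge points into Industry (i.e. leaves Industry via a parent).
Parents of Industry: {UrbanRes}.
Enumerating:
  P1: Industry <- UrbanRes -> Region -> Ability
  P2: Industry <- UrbanRes -> Ability
  P3: Industry <- UrbanRes -> ParentIncome <- Tenure -> Ability
  P4: Industry <- UrbanRes -> ParentIncome <- Ability
That exhausts the simple backdoor paths. Count: 4.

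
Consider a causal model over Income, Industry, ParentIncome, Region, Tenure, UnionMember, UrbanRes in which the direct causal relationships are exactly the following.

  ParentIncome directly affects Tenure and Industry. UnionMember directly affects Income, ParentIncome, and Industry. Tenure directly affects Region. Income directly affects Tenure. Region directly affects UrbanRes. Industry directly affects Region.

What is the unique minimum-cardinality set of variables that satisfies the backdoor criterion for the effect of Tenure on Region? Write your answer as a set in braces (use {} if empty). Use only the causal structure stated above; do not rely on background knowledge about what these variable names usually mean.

Variables eligible for adjustment (non-descendants of Tenure, excluding Tenure and Region): {Income, Industry, ParentIncome, UnionMember}.
Backdoor paths from Tenure to Region:
  P1: Tenure <- ParentIncome <- UnionMember -> Industry -> Region
  P2: Tenure <- ParentIncome -> Industry -> Region
  P3: Tenure <- Income <- UnionMember -> ParentIncome -> Industry -> Region
  P4: Tenure <- Income <- UnionMember -> Industry -> Region
The empty set is not sufficient: P1 (Tenure <- ParentIncome <- UnionMember -> Industry -> Region) has no collider blocking it and no conditioned non-collider, so it is open.
Try {Industry}:
  P1: blocked at chain node Industry ∈ conditioning set.
  P2: blocked at chain node Industry ∈ conditioning set.
  P3: blocked at chain node Industry ∈ conditioning set.
  P4: blocked at chain node Industry ∈ conditioning set.
{Industry} contains no descendant of Tenure and blocks every backdoor path.
No other singleton works — e.g. {UnionMember} leaves P2 open — so {Industry} is the unique smallest valid adjustment set.

{Industry}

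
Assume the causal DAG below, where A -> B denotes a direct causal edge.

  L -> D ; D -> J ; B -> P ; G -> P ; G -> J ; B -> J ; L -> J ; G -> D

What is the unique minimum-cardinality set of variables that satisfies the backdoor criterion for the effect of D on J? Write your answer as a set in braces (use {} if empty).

Variables eligible for adjustment (non-descendants of D, excluding D and J): {B, G, L, P}.
Backdoor paths from D to J:
  P1: D <- L -> J
  P2: D <- G -> J
  P3: D <- G -> P <- B -> J
The empty set is not sufficient: P1 (D <- L -> J) has no collider blocking it and no conditioned non-collider, so it is open.
Try {G, L}:
  P1: blocked at fork node L ∈ conditioning set.
  P2: blocked at fork node G ∈ conditioning set.
  P3: blocked at fork node G ∈ conditioning set.
{G, L} contains no descendant of D and blocks every backdoor path.
Every element of {G, L} is needed (dropping G leaves P2 open; dropping L leaves P1 open), so no proper subset is valid.
Among all size-2 subsets of the eligible variables, only {G, L} blocks every backdoor path, so it is the unique smallest valid adjustment set.

{G, L}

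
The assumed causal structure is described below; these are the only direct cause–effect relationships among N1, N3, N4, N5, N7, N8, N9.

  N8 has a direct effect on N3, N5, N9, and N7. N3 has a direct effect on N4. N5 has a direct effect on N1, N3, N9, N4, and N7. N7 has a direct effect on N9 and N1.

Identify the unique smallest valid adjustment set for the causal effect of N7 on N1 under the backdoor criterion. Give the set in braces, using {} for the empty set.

{N5}

Variables eligible for adjustment (non-descendants of N7, excluding N7 and N1): {N3, N4, N5, N8}.
Backdoor paths from N7 to N1:
  P1: N7 <- N8 -> N5 -> N1
  P2: N7 <- N8 -> N3 <- N5 -> N1
  P3: N7 <- N8 -> N3 -> N4 <- N5 -> N1
  P4: N7 <- N8 -> N9 <- N5 -> N1
  P5: N7 <- N5 -> N1
The empty set is not sufficient: P1 (N7 <- N8 -> N5 -> N1) has no collider blocking it and no conditioned non-collider, so it is open.
Try {N5}:
  P1: blocked at chain node N5 ∈ conditioning set.
  P2: blocked at collider N3 (neither it nor any descendant is in the conditioning set).
  P3: blocked at collider N4 (neither it nor any descendant is in the conditioning set).
  P4: blocked at collider N9 (neither it nor any descendant is in the conditioning set).
  P5: blocked at fork node N5 ∈ conditioning set.
{N5} contains no descendant of N7 and blocks every backdoor path.
No other singleton works — e.g. {N8} leaves P5 open — so {N5} is the unique smallest valid adjustment set.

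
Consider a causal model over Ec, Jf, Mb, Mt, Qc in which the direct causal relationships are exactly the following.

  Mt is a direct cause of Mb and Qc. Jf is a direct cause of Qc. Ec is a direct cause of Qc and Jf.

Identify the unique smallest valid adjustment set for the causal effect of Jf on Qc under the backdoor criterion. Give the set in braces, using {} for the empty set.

Variables eligible for adjustment (non-descendants of Jf, excluding Jf and Qc): {Ec, Mb, Mt}.
Backdoor paths from Jf to Qc:
  P1: Jf <- Ec -> Qc
The empty set is not sufficient: P1 (Jf <- Ec -> Qc) has no collider blocking it and no conditioned non-collider, so it is open.
Try {Ec}:
  P1: blocked at fork node Ec ∈ conditioning set.
{Ec} contains no descendant of Jf and blocks every backdoor path.
No other singleton works — e.g. {Mt} leaves P1 open — so {Ec} is the unique smallest valid adjustment set.

{Ec}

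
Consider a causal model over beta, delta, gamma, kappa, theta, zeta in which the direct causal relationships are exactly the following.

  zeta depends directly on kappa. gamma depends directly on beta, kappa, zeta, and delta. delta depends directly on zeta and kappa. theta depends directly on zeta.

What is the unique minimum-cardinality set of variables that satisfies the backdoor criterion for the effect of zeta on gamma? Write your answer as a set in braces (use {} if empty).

{kappa}

Variables eligible for adjustment (non-descendants of zeta, excluding zeta and gamma): {beta, kappa}.
Backdoor paths from zeta to gamma:
  P1: zeta <- kappa -> delta -> gamma
  P2: zeta <- kappa -> gamma
The empty set is not sufficient: P1 (zeta <- kappa -> delta -> gamma) has no collider blocking it and no conditioned non-collider, so it is open.
Try {kappa}:
  P1: blocked at fork node kappa ∈ conditioning set.
  P2: blocked at fork node kappa ∈ conditioning set.
{kappa} contains no descendant of zeta and blocks every backdoor path.
No other singleton works — e.g. {beta} leaves P1 open — so {kappa} is the unique smallest valid adjustment set.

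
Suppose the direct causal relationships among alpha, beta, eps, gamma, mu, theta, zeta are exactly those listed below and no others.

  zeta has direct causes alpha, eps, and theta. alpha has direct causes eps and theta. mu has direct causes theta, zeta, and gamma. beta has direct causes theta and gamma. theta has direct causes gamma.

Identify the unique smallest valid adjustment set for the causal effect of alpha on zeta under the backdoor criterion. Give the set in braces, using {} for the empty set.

{eps, theta}

Variables eligible for adjustment (non-descendants of alpha, excluding alpha and zeta): {beta, eps, gamma, theta}.
Backdoor paths from alpha to zeta:
  P1: alpha <- eps -> zeta
  P2: alpha <- theta <- gamma -> mu <- zeta
  P3: alpha <- theta -> beta <- gamma -> mu <- zeta
  P4: alpha <- theta -> zeta
  P5: alpha <- theta -> mu <- zeta
The empty set is not sufficient: P1 (alpha <- eps -> zeta) has no collider blocking it and no conditioned non-collider, so it is open.
Try {eps, theta}:
  P1: blocked at fork node eps ∈ conditioning set.
  P2: blocked at chain node theta ∈ conditioning set.
  P3: blocked at fork node theta ∈ conditioning set.
  P4: blocked at fork node theta ∈ conditioning set.
  P5: blocked at fork node theta ∈ conditioning set.
{eps, theta} contains no descendant of alpha and blocks every backdoor path.
Every element of {eps, theta} is needed (dropping eps leaves P1 open; dropping theta leaves P4 open), so no proper subset is valid.
Among all size-2 subsets of the eligible variables, only {eps, theta} blocks every backdoor path, so it is the unique smallest valid adjustment set.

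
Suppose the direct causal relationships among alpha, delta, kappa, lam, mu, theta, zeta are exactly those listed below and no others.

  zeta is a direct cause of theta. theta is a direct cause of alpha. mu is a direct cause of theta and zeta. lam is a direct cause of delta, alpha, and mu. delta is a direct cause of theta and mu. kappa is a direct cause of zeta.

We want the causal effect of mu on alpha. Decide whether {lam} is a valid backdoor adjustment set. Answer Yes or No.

Backdoor paths from mu to alpha (paths whose first edge points into mu):
  P1: mu <- lam -> delta -> theta -> alpha
  P2: mu <- lam -> alpha
  P3: mu <- delta <- lam -> alpha
  P4: mu <- delta -> theta -> alpha
Condition 1 (no descendant of mu in the set): holds — descendants of mu are {alpha, theta, zeta}; none are in {lam}.
Condition 2 (every backdoor path blocked by {lam}):
  P1: blocked at fork node lam ∈ conditioning set.
  P2: blocked at fork node lam ∈ conditioning set.
  P3: blocked at fork node lam ∈ conditioning set.
  P4: open — no interior node is in the conditioning set.
{lam} does not satisfy the backdoor criterion.

No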